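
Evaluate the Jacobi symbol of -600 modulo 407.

-1

(-600|407)
  = (214|407)    [-600 ≡ 214 mod 407]
  = (107|407)    [407 ≡ 7 mod 8 ⇒ (2|407) = +1]
  = -(407|107)    [QR: both ≡ 3 mod 4, sign flips]
  = -(86|107)    [407 ≡ 86 mod 107]
  = (43|107)    [107 ≡ 3 mod 8 ⇒ (2|107) = -1]
  = -(107|43)    [QR: both ≡ 3 mod 4, sign flips]
  = -(21|43)    [107 ≡ 21 mod 43]
  = -(43|21)    [QR: 21 ≡ 1 mod 4, sign kept]
  = -(1|21)    [43 ≡ 1 mod 21]
  = -1    [(1|21) = 1]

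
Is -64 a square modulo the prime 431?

no

Reduce the numerator: -64 ≡ 367 (mod 431), so (-64|431) = (367|431).
Both 367 ≡ 3 and 431 ≡ 3 (mod 4), so reciprocity gives (367|431) = -(431|367). Reduce: 431 ≡ 64 (mod 367). Now have -(64|367).
Factor out 2: 64 = 2^6. Since 367 ≡ 7 (mod 8), (2|367) = +1, and (2|367)^6 = +1. Now have -(1|367).
(1|367) = 1. Collecting the sign factors: -1.
(-64|431) = -1, and 431 is prime, so -64 is not a quadratic residue mod 431.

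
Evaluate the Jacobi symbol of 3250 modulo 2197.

0

(3250|2197)
  = (1053|2197)    [3250 ≡ 1053 mod 2197]
  = (2197|1053)    [QR: 1053 ≡ 1 mod 4, sign kept]
  = (91|1053)    [2197 ≡ 91 mod 1053]
  = (1053|91)    [QR: 1053 ≡ 1 mod 4, sign kept]
  = (52|91)    [1053 ≡ 52 mod 91]
  = (13|91)    [91 ≡ 3 mod 8 ⇒ (2|91)^2 = +1]
  = (91|13)    [QR: 13 ≡ 1 mod 4, sign kept]
  = (0|13)    [91 ≡ 0 mod 13]
  = 0    [numerator 0, gcd > 1]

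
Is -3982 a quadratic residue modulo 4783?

Reduce the numerator: -3982 ≡ 801 (mod 4783), so (-3982|4783) = (801|4783).
801 ≡ 1 (mod 4), so quadratic reciprocity gives (801|4783) = (4783|801). Reduce: 4783 ≡ 778 (mod 801). Now have (778|801).
Factor out 2: 778 = 2·389. Since 801 ≡ 1 (mod 8), (2|801) = +1. Now have (389|801).
389 ≡ 1 (mod 4), so quadratic reciprocity gives (389|801) = (801|389). Reduce: 801 ≡ 23 (mod 389). Now have (23|389).
389 ≡ 1 (mod 4), so quadratic reciprocity gives (23|389) = (389|23). Reduce: 389 ≡ 21 (mod 23). Now have (21|23).
21 ≡ 1 (mod 4), so quadratic reciprocity gives (21|23) = (23|21). Reduce: 23 ≡ 2 (mod 21). Now have (2|21).
Factor out 2: 2 = 2. Since 21 ≡ 5 (mod 8), (2|21) = -1. Now have -(1|21).
(1|21) = 1. Collecting the sign factors: -1.
The Legendre symbol is -1, so x^2 ≡ -3982 (mod 4783) has no solution.

no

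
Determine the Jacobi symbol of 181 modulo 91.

-1

(181 / 91)
  = (90 / 91)    [181 ≡ 90 mod 91]
  = -(45 / 91)    [91 ≡ 3 mod 8 ⇒ (2 / 91) = -1]
  = -(91 / 45)    [QR: 45 ≡ 1 mod 4, sign kept]
  = -(1 / 45)    [91 ≡ 1 mod 45]
  = -1    [(1 / 45) = 1]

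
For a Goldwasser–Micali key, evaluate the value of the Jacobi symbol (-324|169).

1

Reduce the numerator: -324 ≡ 14 (mod 169), so (-324|169) = (14|169).
Factor out 2: 14 = 2·7. Since 169 ≡ 1 (mod 8), (2|169) = +1. Now have (7|169).
169 ≡ 1 (mod 4), so quadratic reciprocity gives (7|169) = (169|7). Reduce: 169 ≡ 1 (mod 7). Now have (1|7).
(1|7) = 1. Collecting the sign factors: 1.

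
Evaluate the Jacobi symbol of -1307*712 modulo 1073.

-1

By multiplicativity, (-1307·712 / 1073) = (-1307 / 1073)·(712 / 1073).
First factor (-1307 / 1073):
Reduce the numerator: -1307 ≡ 839 (mod 1073), so (-1307 / 1073) = (839 / 1073).
1073 ≡ 1 (mod 4), so quadratic reciprocity gives (839 / 1073) = (1073 / 839). Reduce: 1073 ≡ 234 (mod 839). Now have (234 / 839).
Factor out 2: 234 = 2·117. Since 839 ≡ 7 (mod 8), (2 / 839) = +1. Now have (117 / 839).
117 ≡ 1 (mod 4), so quadratic reciprocity gives (117 / 839) = (839 / 117). Reduce: 839 ≡ 20 (mod 117). Now have (20 / 117).
Factor out 2: 20 = 2^2·5. Since 117 ≡ 5 (mod 8), (2 / 117) = -1, and (2 / 117)^2 = +1. Now have (5 / 117).
5 ≡ 1 (mod 4), so quadratic reciprocity gives (5 / 117) = (117 / 5). Reduce: 117 ≡ 2 (mod 5). Now have (2 / 5).
Factor out 2: 2 = 2. Since 5 ≡ 5 (mod 8), (2 / 5) = -1. Now have -(1 / 5).
(1 / 5) = 1. Collecting the sign factors: -1.
Second factor (712 / 1073):
Factor out 2: 712 = 2^3·89. Since 1073 ≡ 1 (mod 8), (2 / 1073) = +1, and (2 / 1073)^3 = +1. Now have (89 / 1073).
89 ≡ 1 (mod 4), so quadratic reciprocity gives (89 / 1073) = (1073 / 89). Reduce: 1073 ≡ 5 (mod 89). Now have (5 / 89).
5 ≡ 1 (mod 4), so quadratic reciprocity gives (5 / 89) = (89 / 5). Reduce: 89 ≡ 4 (mod 5). Now have (4 / 5).
Factor out 2: 4 = 2^2. Since 5 ≡ 5 (mod 8), (2 / 5) = -1, and (2 / 5)^2 = +1. Now have (1 / 5).
(1 / 5) = 1. Collecting the sign factors: 1.
Product: (-1)·(1) = -1.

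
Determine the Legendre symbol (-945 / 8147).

(-945 / 8147)
  = (7202 / 8147)    [-945 ≡ 7202 mod 8147]
  = -(3601 / 8147)    [8147 ≡ 3 mod 8 ⇒ (2 / 8147) = -1]
  = -(8147 / 3601)    [QR: 3601 ≡ 1 mod 4, sign kept]
  = -(945 / 3601)    [8147 ≡ 945 mod 3601]
  = -(3601 / 945)    [QR: 945 ≡ 1 mod 4, sign kept]
  = -(766 / 945)    [3601 ≡ 766 mod 945]
  = -(383 / 945)    [945 ≡ 1 mod 8 ⇒ (2 / 945) = +1]
  = -(945 / 383)    [QR: 945 ≡ 1 mod 4, sign kept]
  = -(179 / 383)    [945 ≡ 179 mod 383]
  = (383 / 179)    [QR: both ≡ 3 mod 4, sign flips]
  = (25 / 179)    [383 ≡ 25 mod 179]
  = (179 / 25)    [QR: 25 ≡ 1 mod 4, sign kept]
  = (4 / 25)    [179 ≡ 4 mod 25]
  = (1 / 25)    [25 ≡ 1 mod 8 ⇒ (2 / 25)^2 = +1]
  = 1    [(1 / 25) = 1]

1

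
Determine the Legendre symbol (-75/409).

1

Pull out -1: (-75/409) = (-1/409)·(75/409). Since 409 ≡ 1 (mod 4), (-1/409) = +1. Now have (75/409).
409 ≡ 1 (mod 4), so quadratic reciprocity gives (75/409) = (409/75). Reduce: 409 ≡ 34 (mod 75). Now have (34/75).
Factor out 2: 34 = 2·17. Since 75 ≡ 3 (mod 8), (2/75) = -1. Now have -(17/75).
17 ≡ 1 (mod 4), so quadratic reciprocity gives (17/75) = (75/17). Reduce: 75 ≡ 7 (mod 17). Now have -(7/17).
17 ≡ 1 (mod 4), so quadratic reciprocity gives (7/17) = (17/7). Reduce: 17 ≡ 3 (mod 7). Now have -(3/7).
Both 3 ≡ 3 and 7 ≡ 3 (mod 4), so reciprocity gives (3/7) = -(7/3). Reduce: 7 ≡ 1 (mod 3). Now have (1/3).
(1/3) = 1. Collecting the sign factors: 1.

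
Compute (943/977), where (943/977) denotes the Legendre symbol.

(943/977)
  = (977/943)    [QR: 977 ≡ 1 mod 4, sign kept]
  = (34/943)    [977 ≡ 34 mod 943]
  = (17/943)    [943 ≡ 7 mod 8 ⇒ (2/943) = +1]
  = (943/17)    [QR: 17 ≡ 1 mod 4, sign kept]
  = (8/17)    [943 ≡ 8 mod 17]
  = (1/17)    [17 ≡ 1 mod 8 ⇒ (2/17)^3 = +1]
  = 1    [(1/17) = 1]

1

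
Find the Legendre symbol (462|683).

(462|683)
  = -(231|683)    [683 ≡ 3 mod 8 ⇒ (2|683) = -1]
  = (683|231)    [QR: both ≡ 3 mod 4, sign flips]
  = (221|231)    [683 ≡ 221 mod 231]
  = (231|221)    [QR: 221 ≡ 1 mod 4, sign kept]
  = (10|221)    [231 ≡ 10 mod 221]
  = -(5|221)    [221 ≡ 5 mod 8 ⇒ (2|221) = -1]
  = -(221|5)    [QR: 5 ≡ 1 mod 4, sign kept]
  = -(1|5)    [221 ≡ 1 mod 5]
  = -1    [(1|5) = 1]

-1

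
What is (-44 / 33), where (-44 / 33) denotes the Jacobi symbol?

0

(-44 / 33)
  = (22 / 33)    [-44 ≡ 22 mod 33]
  = (11 / 33)    [33 ≡ 1 mod 8 ⇒ (2 / 33) = +1]
  = (33 / 11)    [QR: 33 ≡ 1 mod 4, sign kept]
  = (0 / 11)    [33 ≡ 0 mod 11]
  = 0    [numerator 0, gcd > 1]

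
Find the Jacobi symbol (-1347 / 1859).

Pull out -1: (-1347 / 1859) = (-1 / 1859)·(1347 / 1859). Since 1859 ≡ 3 (mod 4), (-1 / 1859) = -1. Now have -(1347 / 1859).
Both 1347 ≡ 3 and 1859 ≡ 3 (mod 4), so reciprocity gives (1347 / 1859) = -(1859 / 1347). Reduce: 1859 ≡ 512 (mod 1347). Now have (512 / 1347).
Factor out 2: 512 = 2^9. Since 1347 ≡ 3 (mod 8), (2 / 1347) = -1, and (2 / 1347)^9 = -1. Now have -(1 / 1347).
(1 / 1347) = 1. Collecting the sign factors: -1.

-1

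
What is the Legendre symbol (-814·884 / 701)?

-1

By multiplicativity, (-814·884 / 701) = (-814 / 701)·(884 / 701).
First factor (-814 / 701):
(-814 / 701)
  = (588 / 701)    [-814 ≡ 588 mod 701]
  = (147 / 701)    [701 ≡ 5 mod 8 ⇒ (2 / 701)^2 = +1]
  = (701 / 147)    [QR: 701 ≡ 1 mod 4, sign kept]
  = (113 / 147)    [701 ≡ 113 mod 147]
  = (147 / 113)    [QR: 113 ≡ 1 mod 4, sign kept]
  = (34 / 113)    [147 ≡ 34 mod 113]
  = (17 / 113)    [113 ≡ 1 mod 8 ⇒ (2 / 113) = +1]
  = (113 / 17)    [QR: 17 ≡ 1 mod 4, sign kept]
  = (11 / 17)    [113 ≡ 11 mod 17]
  = (17 / 11)    [QR: 17 ≡ 1 mod 4, sign kept]
  = (6 / 11)    [17 ≡ 6 mod 11]
  = -(3 / 11)    [11 ≡ 3 mod 8 ⇒ (2 / 11) = -1]
  = (11 / 3)    [QR: both ≡ 3 mod 4, sign flips]
  = (2 / 3)    [11 ≡ 2 mod 3]
  = -(1 / 3)    [3 ≡ 3 mod 8 ⇒ (2 / 3) = -1]
  = -1    [(1 / 3) = 1]
Second factor (884 / 701):
(884 / 701)
  = (183 / 701)    [884 ≡ 183 mod 701]
  = (701 / 183)    [QR: 701 ≡ 1 mod 4, sign kept]
  = (152 / 183)    [701 ≡ 152 mod 183]
  = (19 / 183)    [183 ≡ 7 mod 8 ⇒ (2 / 183)^3 = +1]
  = -(183 / 19)    [QR: both ≡ 3 mod 4, sign flips]
  = -(12 / 19)    [183 ≡ 12 mod 19]
  = -(3 / 19)    [19 ≡ 3 mod 8 ⇒ (2 / 19)^2 = +1]
  = (19 / 3)    [QR: both ≡ 3 mod 4, sign flips]
  = (1 / 3)    [19 ≡ 1 mod 3]
  = 1    [(1 / 3) = 1]
Product: (-1)·(1) = -1.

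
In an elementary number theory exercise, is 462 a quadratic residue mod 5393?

yes

(462/5393)
  = (231/5393)    [5393 ≡ 1 mod 8 ⇒ (2/5393) = +1]
  = (5393/231)    [QR: 5393 ≡ 1 mod 4, sign kept]
  = (80/231)    [5393 ≡ 80 mod 231]
  = (5/231)    [231 ≡ 7 mod 8 ⇒ (2/231)^4 = +1]
  = (231/5)    [QR: 5 ≡ 1 mod 4, sign kept]
  = (1/5)    [231 ≡ 1 mod 5]
  = 1    [(1/5) = 1]
The Legendre symbol is 1, so x^2 ≡ 462 (mod 5393) has solution.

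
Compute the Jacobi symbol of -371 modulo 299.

1

(-371/299)
  = (227/299)    [-371 ≡ 227 mod 299]
  = -(299/227)    [QR: both ≡ 3 mod 4, sign flips]
  = -(72/227)    [299 ≡ 72 mod 227]
  = (9/227)    [227 ≡ 3 mod 8 ⇒ (2/227)^3 = -1]
  = (227/9)    [QR: 9 ≡ 1 mod 4, sign kept]
  = (2/9)    [227 ≡ 2 mod 9]
  = (1/9)    [9 ≡ 1 mod 8 ⇒ (2/9) = +1]
  = 1    [(1/9) = 1]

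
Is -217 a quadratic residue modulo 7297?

Reduce the numerator: -217 ≡ 7080 (mod 7297), so (-217|7297) = (7080|7297).
Factor out 2: 7080 = 2^3·885. Since 7297 ≡ 1 (mod 8), (2|7297) = +1, and (2|7297)^3 = +1. Now have (885|7297).
885 ≡ 1 (mod 4), so quadratic reciprocity gives (885|7297) = (7297|885). Reduce: 7297 ≡ 217 (mod 885). Now have (217|885).
217 ≡ 1 (mod 4), so quadratic reciprocity gives (217|885) = (885|217). Reduce: 885 ≡ 17 (mod 217). Now have (17|217).
17 ≡ 1 (mod 4), so quadratic reciprocity gives (17|217) = (217|17). Reduce: 217 ≡ 13 (mod 17). Now have (13|17).
13 ≡ 1 (mod 4), so quadratic reciprocity gives (13|17) = (17|13). Reduce: 17 ≡ 4 (mod 13). Now have (4|13).
Factor out 2: 4 = 2^2. Since 13 ≡ 5 (mod 8), (2|13) = -1, and (2|13)^2 = +1. Now have (1|13).
(1|13) = 1. Collecting the sign factors: 1.
The Legendre symbol is 1, so x^2 ≡ -217 (mod 7297) has solution.

yes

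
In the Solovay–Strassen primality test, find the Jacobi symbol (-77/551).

1

Reduce the numerator: -77 ≡ 474 (mod 551), so (-77/551) = (474/551).
Factor out 2: 474 = 2·237. Since 551 ≡ 7 (mod 8), (2/551) = +1. Now have (237/551).
237 ≡ 1 (mod 4), so quadratic reciprocity gives (237/551) = (551/237). Reduce: 551 ≡ 77 (mod 237). Now have (77/237).
77 ≡ 1 (mod 4), so quadratic reciprocity gives (77/237) = (237/77). Reduce: 237 ≡ 6 (mod 77). Now have (6/77).
Factor out 2: 6 = 2·3. Since 77 ≡ 5 (mod 8), (2/77) = -1. Now have -(3/77).
77 ≡ 1 (mod 4), so quadratic reciprocity gives (3/77) = (77/3). Reduce: 77 ≡ 2 (mod 3). Now have -(2/3).
Factor out 2: 2 = 2. Since 3 ≡ 3 (mod 8), (2/3) = -1. Now have (1/3).
(1/3) = 1. Collecting the sign factors: 1.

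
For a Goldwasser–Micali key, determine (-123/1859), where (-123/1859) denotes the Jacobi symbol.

1

Reduce the numerator: -123 ≡ 1736 (mod 1859), so (-123/1859) = (1736/1859).
Factor out 2: 1736 = 2^3·217. Since 1859 ≡ 3 (mod 8), (2/1859) = -1, and (2/1859)^3 = -1. Now have -(217/1859).
217 ≡ 1 (mod 4), so quadratic reciprocity gives (217/1859) = (1859/217). Reduce: 1859 ≡ 123 (mod 217). Now have -(123/217).
217 ≡ 1 (mod 4), so quadratic reciprocity gives (123/217) = (217/123). Reduce: 217 ≡ 94 (mod 123). Now have -(94/123).
Factor out 2: 94 = 2·47. Since 123 ≡ 3 (mod 8), (2/123) = -1. Now have (47/123).
Both 47 ≡ 3 and 123 ≡ 3 (mod 4), so reciprocity gives (47/123) = -(123/47). Reduce: 123 ≡ 29 (mod 47). Now have -(29/47).
29 ≡ 1 (mod 4), so quadratic reciprocity gives (29/47) = (47/29). Reduce: 47 ≡ 18 (mod 29). Now have -(18/29).
Factor out 2: 18 = 2·9. Since 29 ≡ 5 (mod 8), (2/29) = -1. Now have (9/29).
9 ≡ 1 (mod 4), so quadratic reciprocity gives (9/29) = (29/9). Reduce: 29 ≡ 2 (mod 9). Now have (2/9).
Factor out 2: 2 = 2. Since 9 ≡ 1 (mod 8), (2/9) = +1. Now have (1/9).
(1/9) = 1. Collecting the sign factors: 1.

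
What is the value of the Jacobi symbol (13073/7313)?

Reduce the numerator: 13073 ≡ 5760 (mod 7313), so (13073/7313) = (5760/7313).
Factor out 2: 5760 = 2^7·45. Since 7313 ≡ 1 (mod 8), (2/7313) = +1, and (2/7313)^7 = +1. Now have (45/7313).
45 ≡ 1 (mod 4), so quadratic reciprocity gives (45/7313) = (7313/45). Reduce: 7313 ≡ 23 (mod 45). Now have (23/45).
45 ≡ 1 (mod 4), so quadratic reciprocity gives (23/45) = (45/23). Reduce: 45 ≡ 22 (mod 23). Now have (22/23).
Factor out 2: 22 = 2·11. Since 23 ≡ 7 (mod 8), (2/23) = +1. Now have (11/23).
Both 11 ≡ 3 and 23 ≡ 3 (mod 4), so reciprocity gives (11/23) = -(23/11). Reduce: 23 ≡ 1 (mod 11). Now have -(1/11).
(1/11) = 1. Collecting the sign factors: -1.

-1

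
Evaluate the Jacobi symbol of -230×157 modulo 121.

By multiplicativity, (-230·157/121) = (-230/121)·(157/121).
First factor (-230/121):
Reduce the numerator: -230 ≡ 12 (mod 121), so (-230/121) = (12/121).
Factor out 2: 12 = 2^2·3. Since 121 ≡ 1 (mod 8), (2/121) = +1, and (2/121)^2 = +1. Now have (3/121).
121 ≡ 1 (mod 4), so quadratic reciprocity gives (3/121) = (121/3). Reduce: 121 ≡ 1 (mod 3). Now have (1/3).
(1/3) = 1. Collecting the sign factors: 1.
Second factor (157/121):
Reduce the numerator: 157 ≡ 36 (mod 121), so (157/121) = (36/121).
Factor out 2: 36 = 2^2·9. Since 121 ≡ 1 (mod 8), (2/121) = +1, and (2/121)^2 = +1. Now have (9/121).
9 ≡ 1 (mod 4), so quadratic reciprocity gives (9/121) = (121/9). Reduce: 121 ≡ 4 (mod 9). Now have (4/9).
Factor out 2: 4 = 2^2. Since 9 ≡ 1 (mod 8), (2/9) = +1, and (2/9)^2 = +1. Now have (1/9).
(1/9) = 1. Collecting the sign factors: 1.
Product: (1)·(1) = 1.

1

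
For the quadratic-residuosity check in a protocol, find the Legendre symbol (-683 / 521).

1

Reduce the numerator: -683 ≡ 359 (mod 521), so (-683 / 521) = (359 / 521).
521 ≡ 1 (mod 4), so quadratic reciprocity gives (359 / 521) = (521 / 359). Reduce: 521 ≡ 162 (mod 359). Now have (162 / 359).
Factor out 2: 162 = 2·81. Since 359 ≡ 7 (mod 8), (2 / 359) = +1. Now have (81 / 359).
81 ≡ 1 (mod 4), so quadratic reciprocity gives (81 / 359) = (359 / 81). Reduce: 359 ≡ 35 (mod 81). Now have (35 / 81).
81 ≡ 1 (mod 4), so quadratic reciprocity gives (35 / 81) = (81 / 35). Reduce: 81 ≡ 11 (mod 35). Now have (11 / 35).
Both 11 ≡ 3 and 35 ≡ 3 (mod 4), so reciprocity gives (11 / 35) = -(35 / 11). Reduce: 35 ≡ 2 (mod 11). Now have -(2 / 11).
Factor out 2: 2 = 2. Since 11 ≡ 3 (mod 8), (2 / 11) = -1. Now have (1 / 11).
(1 / 11) = 1. Collecting the sign factors: 1.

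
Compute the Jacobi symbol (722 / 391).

1

(722 / 391)
  = (331 / 391)    [722 ≡ 331 mod 391]
  = -(391 / 331)    [QR: both ≡ 3 mod 4, sign flips]
  = -(60 / 331)    [391 ≡ 60 mod 331]
  = -(15 / 331)    [331 ≡ 3 mod 8 ⇒ (2 / 331)^2 = +1]
  = (331 / 15)    [QR: both ≡ 3 mod 4, sign flips]
  = (1 / 15)    [331 ≡ 1 mod 15]
  = 1    [(1 / 15) = 1]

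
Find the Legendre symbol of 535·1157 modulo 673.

1

By multiplicativity, (535·1157/673) = (535/673)·(1157/673).
First factor (535/673):
673 ≡ 1 (mod 4), so quadratic reciprocity gives (535/673) = (673/535). Reduce: 673 ≡ 138 (mod 535). Now have (138/535).
Factor out 2: 138 = 2·69. Since 535 ≡ 7 (mod 8), (2/535) = +1. Now have (69/535).
69 ≡ 1 (mod 4), so quadratic reciprocity gives (69/535) = (535/69). Reduce: 535 ≡ 52 (mod 69). Now have (52/69).
Factor out 2: 52 = 2^2·13. Since 69 ≡ 5 (mod 8), (2/69) = -1, and (2/69)^2 = +1. Now have (13/69).
13 ≡ 1 (mod 4), so quadratic reciprocity gives (13/69) = (69/13). Reduce: 69 ≡ 4 (mod 13). Now have (4/13).
Factor out 2: 4 = 2^2. Since 13 ≡ 5 (mod 8), (2/13) = -1, and (2/13)^2 = +1. Now have (1/13).
(1/13) = 1. Collecting the sign factors: 1.
Second factor (1157/673):
Reduce the numerator: 1157 ≡ 484 (mod 673), so (1157/673) = (484/673).
Factor out 2: 484 = 2^2·121. Since 673 ≡ 1 (mod 8), (2/673) = +1, and (2/673)^2 = +1. Now have (121/673).
121 ≡ 1 (mod 4), so quadratic reciprocity gives (121/673) = (673/121). Reduce: 673 ≡ 68 (mod 121). Now have (68/121).
Factor out 2: 68 = 2^2·17. Since 121 ≡ 1 (mod 8), (2/121) = +1, and (2/121)^2 = +1. Now have (17/121).
17 ≡ 1 (mod 4), so quadratic reciprocity gives (17/121) = (121/17). Reduce: 121 ≡ 2 (mod 17). Now have (2/17).
Factor out 2: 2 = 2. Since 17 ≡ 1 (mod 8), (2/17) = +1. Now have (1/17).
(1/17) = 1. Collecting the sign factors: 1.
Product: (1)·(1) = 1.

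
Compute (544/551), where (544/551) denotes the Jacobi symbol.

(544/551)
  = (17/551)    [551 ≡ 7 mod 8 ⇒ (2/551)^5 = +1]
  = (551/17)    [QR: 17 ≡ 1 mod 4, sign kept]
  = (7/17)    [551 ≡ 7 mod 17]
  = (17/7)    [QR: 17 ≡ 1 mod 4, sign kept]
  = (3/7)    [17 ≡ 3 mod 7]
  = -(7/3)    [QR: both ≡ 3 mod 4, sign flips]
  = -(1/3)    [7 ≡ 1 mod 3]
  = -1    [(1/3) = 1]

-1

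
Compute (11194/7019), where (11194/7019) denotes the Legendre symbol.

Reduce the numerator: 11194 ≡ 4175 (mod 7019), so (11194/7019) = (4175/7019).
Both 4175 ≡ 3 and 7019 ≡ 3 (mod 4), so reciprocity gives (4175/7019) = -(7019/4175). Reduce: 7019 ≡ 2844 (mod 4175). Now have -(2844/4175).
Factor out 2: 2844 = 2^2·711. Since 4175 ≡ 7 (mod 8), (2/4175) = +1, and (2/4175)^2 = +1. Now have -(711/4175).
Both 711 ≡ 3 and 4175 ≡ 3 (mod 4), so reciprocity gives (711/4175) = -(4175/711). Reduce: 4175 ≡ 620 (mod 711). Now have (620/711).
Factor out 2: 620 = 2^2·155. Since 711 ≡ 7 (mod 8), (2/711) = +1, and (2/711)^2 = +1. Now have (155/711).
Both 155 ≡ 3 and 711 ≡ 3 (mod 4), so reciprocity gives (155/711) = -(711/155). Reduce: 711 ≡ 91 (mod 155). Now have -(91/155).
Both 91 ≡ 3 and 155 ≡ 3 (mod 4), so reciprocity gives (91/155) = -(155/91). Reduce: 155 ≡ 64 (mod 91). Now have (64/91).
Factor out 2: 64 = 2^6. Since 91 ≡ 3 (mod 8), (2/91) = -1, and (2/91)^6 = +1. Now have (1/91).
(1/91) = 1. Collecting the sign factors: 1.

1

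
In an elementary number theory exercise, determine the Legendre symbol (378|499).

-1

Factor out 2: 378 = 2·189. Since 499 ≡ 3 (mod 8), (2|499) = -1. Now have -(189|499).
189 ≡ 1 (mod 4), so quadratic reciprocity gives (189|499) = (499|189). Reduce: 499 ≡ 121 (mod 189). Now have -(121|189).
121 ≡ 1 (mod 4), so quadratic reciprocity gives (121|189) = (189|121). Reduce: 189 ≡ 68 (mod 121). Now have -(68|121).
Factor out 2: 68 = 2^2·17. Since 121 ≡ 1 (mod 8), (2|121) = +1, and (2|121)^2 = +1. Now have -(17|121).
17 ≡ 1 (mod 4), so quadratic reciprocity gives (17|121) = (121|17). Reduce: 121 ≡ 2 (mod 17). Now have -(2|17).
Factor out 2: 2 = 2. Since 17 ≡ 1 (mod 8), (2|17) = +1. Now have -(1|17).
(1|17) = 1. Collecting the sign factors: -1.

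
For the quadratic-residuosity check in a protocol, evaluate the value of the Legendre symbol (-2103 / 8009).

-1

(-2103 / 8009)
  = (5906 / 8009)    [-2103 ≡ 5906 mod 8009]
  = (2953 / 8009)    [8009 ≡ 1 mod 8 ⇒ (2 / 8009) = +1]
  = (8009 / 2953)    [QR: 2953 ≡ 1 mod 4, sign kept]
  = (2103 / 2953)    [8009 ≡ 2103 mod 2953]
  = (2953 / 2103)    [QR: 2953 ≡ 1 mod 4, sign kept]
  = (850 / 2103)    [2953 ≡ 850 mod 2103]
  = (425 / 2103)    [2103 ≡ 7 mod 8 ⇒ (2 / 2103) = +1]
  = (2103 / 425)    [QR: 425 ≡ 1 mod 4, sign kept]
  = (403 / 425)    [2103 ≡ 403 mod 425]
  = (425 / 403)    [QR: 425 ≡ 1 mod 4, sign kept]
  = (22 / 403)    [425 ≡ 22 mod 403]
  = -(11 / 403)    [403 ≡ 3 mod 8 ⇒ (2 / 403) = -1]
  = (403 / 11)    [QR: both ≡ 3 mod 4, sign flips]
  = (7 / 11)    [403 ≡ 7 mod 11]
  = -(11 / 7)    [QR: both ≡ 3 mod 4, sign flips]
  = -(4 / 7)    [11 ≡ 4 mod 7]
  = -(1 / 7)    [7 ≡ 7 mod 8 ⇒ (2 / 7)^2 = +1]
  = -1    [(1 / 7) = 1]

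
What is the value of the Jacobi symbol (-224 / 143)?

-1

Reduce the numerator: -224 ≡ 62 (mod 143), so (-224 / 143) = (62 / 143).
Factor out 2: 62 = 2·31. Since 143 ≡ 7 (mod 8), (2 / 143) = +1. Now have (31 / 143).
Both 31 ≡ 3 and 143 ≡ 3 (mod 4), so reciprocity gives (31 / 143) = -(143 / 31). Reduce: 143 ≡ 19 (mod 31). Now have -(19 / 31).
Both 19 ≡ 3 and 31 ≡ 3 (mod 4), so reciprocity gives (19 / 31) = -(31 / 19). Reduce: 31 ≡ 12 (mod 19). Now have (12 / 19).
Factor out 2: 12 = 2^2·3. Since 19 ≡ 3 (mod 8), (2 / 19) = -1, and (2 / 19)^2 = +1. Now have (3 / 19).
Both 3 ≡ 3 and 19 ≡ 3 (mod 4), so reciprocity gives (3 / 19) = -(19 / 3). Reduce: 19 ≡ 1 (mod 3). Now have -(1 / 3).
(1 / 3) = 1. Collecting the sign factors: -1.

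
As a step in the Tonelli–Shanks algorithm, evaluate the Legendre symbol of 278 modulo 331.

(278/331)
  = -(139/331)    [331 ≡ 3 mod 8 ⇒ (2/331) = -1]
  = (331/139)    [QR: both ≡ 3 mod 4, sign flips]
  = (53/139)    [331 ≡ 53 mod 139]
  = (139/53)    [QR: 53 ≡ 1 mod 4, sign kept]
  = (33/53)    [139 ≡ 33 mod 53]
  = (53/33)    [QR: 33 ≡ 1 mod 4, sign kept]
  = (20/33)    [53 ≡ 20 mod 33]
  = (5/33)    [33 ≡ 1 mod 8 ⇒ (2/33)^2 = +1]
  = (33/5)    [QR: 5 ≡ 1 mod 4, sign kept]
  = (3/5)    [33 ≡ 3 mod 5]
  = (5/3)    [QR: 5 ≡ 1 mod 4, sign kept]
  = (2/3)    [5 ≡ 2 mod 3]
  = -(1/3)    [3 ≡ 3 mod 8 ⇒ (2/3) = -1]
  = -1    [(1/3) = 1]

-1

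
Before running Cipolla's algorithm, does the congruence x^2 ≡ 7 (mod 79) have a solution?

no

(7/79)
  = -(79/7)    [QR: both ≡ 3 mod 4, sign flips]
  = -(2/7)    [79 ≡ 2 mod 7]
  = -(1/7)    [7 ≡ 7 mod 8 ⇒ (2/7) = +1]
  = -1    [(1/7) = 1]
The Legendre symbol is -1, so x^2 ≡ 7 (mod 79) has no solution.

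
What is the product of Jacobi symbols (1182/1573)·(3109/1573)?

By multiplicativity, (1182·3109/1573) = (1182/1573)·(3109/1573).
First factor (1182/1573):
(1182/1573)
  = -(591/1573)    [1573 ≡ 5 mod 8 ⇒ (2/1573) = -1]
  = -(1573/591)    [QR: 1573 ≡ 1 mod 4, sign kept]
  = -(391/591)    [1573 ≡ 391 mod 591]
  = (591/391)    [QR: both ≡ 3 mod 4, sign flips]
  = (200/391)    [591 ≡ 200 mod 391]
  = (25/391)    [391 ≡ 7 mod 8 ⇒ (2/391)^3 = +1]
  = (391/25)    [QR: 25 ≡ 1 mod 4, sign kept]
  = (16/25)    [391 ≡ 16 mod 25]
  = (1/25)    [25 ≡ 1 mod 8 ⇒ (2/25)^4 = +1]
  = 1    [(1/25) = 1]
Second factor (3109/1573):
(3109/1573)
  = (1536/1573)    [3109 ≡ 1536 mod 1573]
  = -(3/1573)    [1573 ≡ 5 mod 8 ⇒ (2/1573)^9 = -1]
  = -(1573/3)    [QR: 1573 ≡ 1 mod 4, sign kept]
  = -(1/3)    [1573 ≡ 1 mod 3]
  = -1    [(1/3) = 1]
Product: (1)·(-1) = -1.

-1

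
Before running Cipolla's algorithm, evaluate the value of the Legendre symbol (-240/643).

Pull out -1: (-240/643) = (-1/643)·(240/643). Since 643 ≡ 3 (mod 4), (-1/643) = -1. Now have -(240/643).
Factor out 2: 240 = 2^4·15. Since 643 ≡ 3 (mod 8), (2/643) = -1, and (2/643)^4 = +1. Now have -(15/643).
Both 15 ≡ 3 and 643 ≡ 3 (mod 4), so reciprocity gives (15/643) = -(643/15). Reduce: 643 ≡ 13 (mod 15). Now have (13/15).
13 ≡ 1 (mod 4), so quadratic reciprocity gives (13/15) = (15/13). Reduce: 15 ≡ 2 (mod 13). Now have (2/13).
Factor out 2: 2 = 2. Since 13 ≡ 5 (mod 8), (2/13) = -1. Now have -(1/13).
(1/13) = 1. Collecting the sign factors: -1.

-1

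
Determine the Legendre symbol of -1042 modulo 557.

-1

Pull out -1: (-1042/557) = (-1/557)·(1042/557). Since 557 ≡ 1 (mod 4), (-1/557) = +1. Now have (1042/557).
Reduce the numerator: 1042 ≡ 485 (mod 557), so (1042/557) = (485/557).
485 ≡ 1 (mod 4), so quadratic reciprocity gives (485/557) = (557/485). Reduce: 557 ≡ 72 (mod 485). Now have (72/485).
Factor out 2: 72 = 2^3·9. Since 485 ≡ 5 (mod 8), (2/485) = -1, and (2/485)^3 = -1. Now have -(9/485).
9 ≡ 1 (mod 4), so quadratic reciprocity gives (9/485) = (485/9). Reduce: 485 ≡ 8 (mod 9). Now have -(8/9).
Factor out 2: 8 = 2^3. Since 9 ≡ 1 (mod 8), (2/9) = +1, and (2/9)^3 = +1. Now have -(1/9).
(1/9) = 1. Collecting the sign factors: -1.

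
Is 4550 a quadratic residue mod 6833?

no

Factor out 2: 4550 = 2·2275. Since 6833 ≡ 1 (mod 8), (2/6833) = +1. Now have (2275/6833).
6833 ≡ 1 (mod 4), so quadratic reciprocity gives (2275/6833) = (6833/2275). Reduce: 6833 ≡ 8 (mod 2275). Now have (8/2275).
Factor out 2: 8 = 2^3. Since 2275 ≡ 3 (mod 8), (2/2275) = -1, and (2/2275)^3 = -1. Now have -(1/2275).
(1/2275) = 1. Collecting the sign factors: -1.
(4550/6833) = -1, and 6833 is prime, so 4550 is not a quadratic residue mod 6833.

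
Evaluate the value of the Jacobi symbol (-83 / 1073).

Reduce the numerator: -83 ≡ 990 (mod 1073), so (-83 / 1073) = (990 / 1073).
Factor out 2: 990 = 2·495. Since 1073 ≡ 1 (mod 8), (2 / 1073) = +1. Now have (495 / 1073).
1073 ≡ 1 (mod 4), so quadratic reciprocity gives (495 / 1073) = (1073 / 495). Reduce: 1073 ≡ 83 (mod 495). Now have (83 / 495).
Both 83 ≡ 3 and 495 ≡ 3 (mod 4), so reciprocity gives (83 / 495) = -(495 / 83). Reduce: 495 ≡ 80 (mod 83). Now have -(80 / 83).
Factor out 2: 80 = 2^4·5. Since 83 ≡ 3 (mod 8), (2 / 83) = -1, and (2 / 83)^4 = +1. Now have -(5 / 83).
5 ≡ 1 (mod 4), so quadratic reciprocity gives (5 / 83) = (83 / 5). Reduce: 83 ≡ 3 (mod 5). Now have -(3 / 5).
5 ≡ 1 (mod 4), so quadratic reciprocity gives (3 / 5) = (5 / 3). Reduce: 5 ≡ 2 (mod 3). Now have -(2 / 3).
Factor out 2: 2 = 2. Since 3 ≡ 3 (mod 8), (2 / 3) = -1. Now have (1 / 3).
(1 / 3) = 1. Collecting the sign factors: 1.

1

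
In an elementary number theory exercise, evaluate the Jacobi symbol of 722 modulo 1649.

1

(722|1649)
  = (361|1649)    [1649 ≡ 1 mod 8 ⇒ (2|1649) = +1]
  = (1649|361)    [QR: 361 ≡ 1 mod 4, sign kept]
  = (205|361)    [1649 ≡ 205 mod 361]
  = (361|205)    [QR: 205 ≡ 1 mod 4, sign kept]
  = (156|205)    [361 ≡ 156 mod 205]
  = (39|205)    [205 ≡ 5 mod 8 ⇒ (2|205)^2 = +1]
  = (205|39)    [QR: 205 ≡ 1 mod 4, sign kept]
  = (10|39)    [205 ≡ 10 mod 39]
  = (5|39)    [39 ≡ 7 mod 8 ⇒ (2|39) = +1]
  = (39|5)    [QR: 5 ≡ 1 mod 4, sign kept]
  = (4|5)    [39 ≡ 4 mod 5]
  = (1|5)    [5 ≡ 5 mod 8 ⇒ (2|5)^2 = +1]
  = 1    [(1|5) = 1]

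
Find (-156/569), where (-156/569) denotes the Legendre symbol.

Reduce the numerator: -156 ≡ 413 (mod 569), so (-156/569) = (413/569).
413 ≡ 1 (mod 4), so quadratic reciprocity gives (413/569) = (569/413). Reduce: 569 ≡ 156 (mod 413). Now have (156/413).
Factor out 2: 156 = 2^2·39. Since 413 ≡ 5 (mod 8), (2/413) = -1, and (2/413)^2 = +1. Now have (39/413).
413 ≡ 1 (mod 4), so quadratic reciprocity gives (39/413) = (413/39). Reduce: 413 ≡ 23 (mod 39). Now have (23/39).
Both 23 ≡ 3 and 39 ≡ 3 (mod 4), so reciprocity gives (23/39) = -(39/23). Reduce: 39 ≡ 16 (mod 23). Now have -(16/23).
Factor out 2: 16 = 2^4. Since 23 ≡ 7 (mod 8), (2/23) = +1, and (2/23)^4 = +1. Now have -(1/23).
(1/23) = 1. Collecting the sign factors: -1.

-1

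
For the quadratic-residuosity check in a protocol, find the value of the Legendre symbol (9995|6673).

-1

Reduce the numerator: 9995 ≡ 3322 (mod 6673), so (9995|6673) = (3322|6673).
Factor out 2: 3322 = 2·1661. Since 6673 ≡ 1 (mod 8), (2|6673) = +1. Now have (1661|6673).
1661 ≡ 1 (mod 4), so quadratic reciprocity gives (1661|6673) = (6673|1661). Reduce: 6673 ≡ 29 (mod 1661). Now have (29|1661).
29 ≡ 1 (mod 4), so quadratic reciprocity gives (29|1661) = (1661|29). Reduce: 1661 ≡ 8 (mod 29). Now have (8|29).
Factor out 2: 8 = 2^3. Since 29 ≡ 5 (mod 8), (2|29) = -1, and (2|29)^3 = -1. Now have -(1|29).
(1|29) = 1. Collecting the sign factors: -1.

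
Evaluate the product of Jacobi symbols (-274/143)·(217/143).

By multiplicativity, (-274·217/143) = (-274/143)·(217/143).
First factor (-274/143):
Pull out -1: (-274/143) = (-1/143)·(274/143). Since 143 ≡ 3 (mod 4), (-1/143) = -1. Now have -(274/143).
Reduce the numerator: 274 ≡ 131 (mod 143), so (274/143) = (131/143).
Both 131 ≡ 3 and 143 ≡ 3 (mod 4), so reciprocity gives (131/143) = -(143/131). Reduce: 143 ≡ 12 (mod 131). Now have (12/131).
Factor out 2: 12 = 2^2·3. Since 131 ≡ 3 (mod 8), (2/131) = -1, and (2/131)^2 = +1. Now have (3/131).
Both 3 ≡ 3 and 131 ≡ 3 (mod 4), so reciprocity gives (3/131) = -(131/3). Reduce: 131 ≡ 2 (mod 3). Now have -(2/3).
Factor out 2: 2 = 2. Since 3 ≡ 3 (mod 8), (2/3) = -1. Now have (1/3).
(1/3) = 1. Collecting the sign factors: 1.
Second factor (217/143):
Reduce the numerator: 217 ≡ 74 (mod 143), so (217/143) = (74/143).
Factor out 2: 74 = 2·37. Since 143 ≡ 7 (mod 8), (2/143) = +1. Now have (37/143).
37 ≡ 1 (mod 4), so quadratic reciprocity gives (37/143) = (143/37). Reduce: 143 ≡ 32 (mod 37). Now have (32/37).
Factor out 2: 32 = 2^5. Since 37 ≡ 5 (mod 8), (2/37) = -1, and (2/37)^5 = -1. Now have -(1/37).
(1/37) = 1. Collecting the sign factors: -1.
Product: (1)·(-1) = -1.

-1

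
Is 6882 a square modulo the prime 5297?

(6882/5297)
  = (1585/5297)    [6882 ≡ 1585 mod 5297]
  = (5297/1585)    [QR: 1585 ≡ 1 mod 4, sign kept]
  = (542/1585)    [5297 ≡ 542 mod 1585]
  = (271/1585)    [1585 ≡ 1 mod 8 ⇒ (2/1585) = +1]
  = (1585/271)    [QR: 1585 ≡ 1 mod 4, sign kept]
  = (230/271)    [1585 ≡ 230 mod 271]
  = (115/271)    [271 ≡ 7 mod 8 ⇒ (2/271) = +1]
  = -(271/115)    [QR: both ≡ 3 mod 4, sign flips]
  = -(41/115)    [271 ≡ 41 mod 115]
  = -(115/41)    [QR: 41 ≡ 1 mod 4, sign kept]
  = -(33/41)    [115 ≡ 33 mod 41]
  = -(41/33)    [QR: 33 ≡ 1 mod 4, sign kept]
  = -(8/33)    [41 ≡ 8 mod 33]
  = -(1/33)    [33 ≡ 1 mod 8 ⇒ (2/33)^3 = +1]
  = -1    [(1/33) = 1]
The Legendre symbol is -1, so x^2 ≡ 6882 (mod 5297) has no solution.

no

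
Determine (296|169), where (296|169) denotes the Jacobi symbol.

(296|169)
  = (127|169)    [296 ≡ 127 mod 169]
  = (169|127)    [QR: 169 ≡ 1 mod 4, sign kept]
  = (42|127)    [169 ≡ 42 mod 127]
  = (21|127)    [127 ≡ 7 mod 8 ⇒ (2|127) = +1]
  = (127|21)    [QR: 21 ≡ 1 mod 4, sign kept]
  = (1|21)    [127 ≡ 1 mod 21]
  = 1    [(1|21) = 1]

1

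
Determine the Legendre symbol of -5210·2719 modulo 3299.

1

By multiplicativity, (-5210·2719/3299) = (-5210/3299)·(2719/3299).
First factor (-5210/3299):
(-5210/3299)
  = -(5210/3299)    [3299 ≡ 3 mod 4 ⇒ (-1/3299) = -1]
  = -(1911/3299)    [5210 ≡ 1911 mod 3299]
  = (3299/1911)    [QR: both ≡ 3 mod 4, sign flips]
  = (1388/1911)    [3299 ≡ 1388 mod 1911]
  = (347/1911)    [1911 ≡ 7 mod 8 ⇒ (2/1911)^2 = +1]
  = -(1911/347)    [QR: both ≡ 3 mod 4, sign flips]
  = -(176/347)    [1911 ≡ 176 mod 347]
  = -(11/347)    [347 ≡ 3 mod 8 ⇒ (2/347)^4 = +1]
  = (347/11)    [QR: both ≡ 3 mod 4, sign flips]
  = (6/11)    [347 ≡ 6 mod 11]
  = -(3/11)    [11 ≡ 3 mod 8 ⇒ (2/11) = -1]
  = (11/3)    [QR: both ≡ 3 mod 4, sign flips]
  = (2/3)    [11 ≡ 2 mod 3]
  = -(1/3)    [3 ≡ 3 mod 8 ⇒ (2/3) = -1]
  = -1    [(1/3) = 1]
Second factor (2719/3299):
(2719/3299)
  = -(3299/2719)    [QR: both ≡ 3 mod 4, sign flips]
  = -(580/2719)    [3299 ≡ 580 mod 2719]
  = -(145/2719)    [2719 ≡ 7 mod 8 ⇒ (2/2719)^2 = +1]
  = -(2719/145)    [QR: 145 ≡ 1 mod 4, sign kept]
  = -(109/145)    [2719 ≡ 109 mod 145]
  = -(145/109)    [QR: 109 ≡ 1 mod 4, sign kept]
  = -(36/109)    [145 ≡ 36 mod 109]
  = -(9/109)    [109 ≡ 5 mod 8 ⇒ (2/109)^2 = +1]
  = -(109/9)    [QR: 9 ≡ 1 mod 4, sign kept]
  = -(1/9)    [109 ≡ 1 mod 9]
  = -1    [(1/9) = 1]
Product: (-1)·(-1) = 1.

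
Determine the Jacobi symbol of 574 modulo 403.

-1

(574/403)
  = (171/403)    [574 ≡ 171 mod 403]
  = -(403/171)    [QR: both ≡ 3 mod 4, sign flips]
  = -(61/171)    [403 ≡ 61 mod 171]
  = -(171/61)    [QR: 61 ≡ 1 mod 4, sign kept]
  = -(49/61)    [171 ≡ 49 mod 61]
  = -(61/49)    [QR: 49 ≡ 1 mod 4, sign kept]
  = -(12/49)    [61 ≡ 12 mod 49]
  = -(3/49)    [49 ≡ 1 mod 8 ⇒ (2/49)^2 = +1]
  = -(49/3)    [QR: 49 ≡ 1 mod 4, sign kept]
  = -(1/3)    [49 ≡ 1 mod 3]
  = -1    [(1/3) = 1]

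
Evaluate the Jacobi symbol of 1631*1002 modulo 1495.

By multiplicativity, (1631·1002 / 1495) = (1631 / 1495)·(1002 / 1495).
First factor (1631 / 1495):
Reduce the numerator: 1631 ≡ 136 (mod 1495), so (1631 / 1495) = (136 / 1495).
Factor out 2: 136 = 2^3·17. Since 1495 ≡ 7 (mod 8), (2 / 1495) = +1, and (2 / 1495)^3 = +1. Now have (17 / 1495).
17 ≡ 1 (mod 4), so quadratic reciprocity gives (17 / 1495) = (1495 / 17). Reduce: 1495 ≡ 16 (mod 17). Now have (16 / 17).
Factor out 2: 16 = 2^4. Since 17 ≡ 1 (mod 8), (2 / 17) = +1, and (2 / 17)^4 = +1. Now have (1 / 17).
(1 / 17) = 1. Collecting the sign factors: 1.
Second factor (1002 / 1495):
Factor out 2: 1002 = 2·501. Since 1495 ≡ 7 (mod 8), (2 / 1495) = +1. Now have (501 / 1495).
501 ≡ 1 (mod 4), so quadratic reciprocity gives (501 / 1495) = (1495 / 501). Reduce: 1495 ≡ 493 (mod 501). Now have (493 / 501).
493 ≡ 1 (mod 4), so quadratic reciprocity gives (493 / 501) = (501 / 493). Reduce: 501 ≡ 8 (mod 493). Now have (8 / 493).
Factor out 2: 8 = 2^3. Since 493 ≡ 5 (mod 8), (2 / 493) = -1, and (2 / 493)^3 = -1. Now have -(1 / 493).
(1 / 493) = 1. Collecting the sign factors: -1.
Product: (1)·(-1) = -1.

-1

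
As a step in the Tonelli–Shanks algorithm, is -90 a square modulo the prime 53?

yes

(-90|53)
  = (16|53)    [-90 ≡ 16 mod 53]
  = (1|53)    [53 ≡ 5 mod 8 ⇒ (2|53)^4 = +1]
  = 1    [(1|53) = 1]
(-90|53) = 1, and 53 is prime, so -90 is a quadratic residue mod 53.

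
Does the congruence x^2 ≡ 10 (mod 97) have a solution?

no

(10|97)
  = (5|97)    [97 ≡ 1 mod 8 ⇒ (2|97) = +1]
  = (97|5)    [QR: 5 ≡ 1 mod 4, sign kept]
  = (2|5)    [97 ≡ 2 mod 5]
  = -(1|5)    [5 ≡ 5 mod 8 ⇒ (2|5) = -1]
  = -1    [(1|5) = 1]
(10|97) = -1, and 97 is prime, so 10 is not a quadratic residue mod 97.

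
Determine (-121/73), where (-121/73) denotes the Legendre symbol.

1

Reduce the numerator: -121 ≡ 25 (mod 73), so (-121/73) = (25/73).
25 ≡ 1 (mod 4), so quadratic reciprocity gives (25/73) = (73/25). Reduce: 73 ≡ 23 (mod 25). Now have (23/25).
25 ≡ 1 (mod 4), so quadratic reciprocity gives (23/25) = (25/23). Reduce: 25 ≡ 2 (mod 23). Now have (2/23).
Factor out 2: 2 = 2. Since 23 ≡ 7 (mod 8), (2/23) = +1. Now have (1/23).
(1/23) = 1. Collecting the sign factors: 1.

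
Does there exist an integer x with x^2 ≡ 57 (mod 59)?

57 ≡ 1 (mod 4), so quadratic reciprocity gives (57/59) = (59/57). Reduce: 59 ≡ 2 (mod 57). Now have (2/57).
Factor out 2: 2 = 2. Since 57 ≡ 1 (mod 8), (2/57) = +1. Now have (1/57).
(1/57) = 1. Collecting the sign factors: 1.
(57/59) = 1, and 59 is prime, so 57 is a quadratic residue mod 59.

yes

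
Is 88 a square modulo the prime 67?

yes

(88/67)
  = (21/67)    [88 ≡ 21 mod 67]
  = (67/21)    [QR: 21 ≡ 1 mod 4, sign kept]
  = (4/21)    [67 ≡ 4 mod 21]
  = (1/21)    [21 ≡ 5 mod 8 ⇒ (2/21)^2 = +1]
  = 1    [(1/21) = 1]
(88/67) = 1, and 67 is prime, so 88 is a quadratic residue mod 67.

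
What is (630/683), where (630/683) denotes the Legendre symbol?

-1

Factor out 2: 630 = 2·315. Since 683 ≡ 3 (mod 8), (2/683) = -1. Now have -(315/683).
Both 315 ≡ 3 and 683 ≡ 3 (mod 4), so reciprocity gives (315/683) = -(683/315). Reduce: 683 ≡ 53 (mod 315). Now have (53/315).
53 ≡ 1 (mod 4), so quadratic reciprocity gives (53/315) = (315/53). Reduce: 315 ≡ 50 (mod 53). Now have (50/53).
Factor out 2: 50 = 2·25. Since 53 ≡ 5 (mod 8), (2/53) = -1. Now have -(25/53).
25 ≡ 1 (mod 4), so quadratic reciprocity gives (25/53) = (53/25). Reduce: 53 ≡ 3 (mod 25). Now have -(3/25).
25 ≡ 1 (mod 4), so quadratic reciprocity gives (3/25) = (25/3). Reduce: 25 ≡ 1 (mod 3). Now have -(1/3).
(1/3) = 1. Collecting the sign factors: -1.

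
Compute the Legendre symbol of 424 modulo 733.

(424/733)
  = -(53/733)    [733 ≡ 5 mod 8 ⇒ (2/733)^3 = -1]
  = -(733/53)    [QR: 53 ≡ 1 mod 4, sign kept]
  = -(44/53)    [733 ≡ 44 mod 53]
  = -(11/53)    [53 ≡ 5 mod 8 ⇒ (2/53)^2 = +1]
  = -(53/11)    [QR: 53 ≡ 1 mod 4, sign kept]
  = -(9/11)    [53 ≡ 9 mod 11]
  = -(11/9)    [QR: 9 ≡ 1 mod 4, sign kept]
  = -(2/9)    [11 ≡ 2 mod 9]
  = -(1/9)    [9 ≡ 1 mod 8 ⇒ (2/9) = +1]
  = -1    [(1/9) = 1]

-1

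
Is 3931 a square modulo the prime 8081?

yes

(3931/8081)
  = (8081/3931)    [QR: 8081 ≡ 1 mod 4, sign kept]
  = (219/3931)    [8081 ≡ 219 mod 3931]
  = -(3931/219)    [QR: both ≡ 3 mod 4, sign flips]
  = -(208/219)    [3931 ≡ 208 mod 219]
  = -(13/219)    [219 ≡ 3 mod 8 ⇒ (2/219)^4 = +1]
  = -(219/13)    [QR: 13 ≡ 1 mod 4, sign kept]
  = -(11/13)    [219 ≡ 11 mod 13]
  = -(13/11)    [QR: 13 ≡ 1 mod 4, sign kept]
  = -(2/11)    [13 ≡ 2 mod 11]
  = (1/11)    [11 ≡ 3 mod 8 ⇒ (2/11) = -1]
  = 1    [(1/11) = 1]
The Legendre symbol is 1, so x^2 ≡ 3931 (mod 8081) has solution.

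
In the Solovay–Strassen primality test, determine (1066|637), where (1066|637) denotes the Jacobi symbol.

Reduce the numerator: 1066 ≡ 429 (mod 637), so (1066|637) = (429|637).
429 ≡ 1 (mod 4), so quadratic reciprocity gives (429|637) = (637|429). Reduce: 637 ≡ 208 (mod 429). Now have (208|429).
Factor out 2: 208 = 2^4·13. Since 429 ≡ 5 (mod 8), (2|429) = -1, and (2|429)^4 = +1. Now have (13|429).
13 ≡ 1 (mod 4), so quadratic reciprocity gives (13|429) = (429|13). Reduce: 429 ≡ 0 (mod 13). Now have (0|13).
The numerator is now 0 with denominator 13 > 1: the symbol is 0.

0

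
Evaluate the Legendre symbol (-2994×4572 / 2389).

1

By multiplicativity, (-2994·4572 / 2389) = (-2994 / 2389)·(4572 / 2389).
First factor (-2994 / 2389):
(-2994 / 2389)
  = (2994 / 2389)    [2389 ≡ 1 mod 4 ⇒ (-1 / 2389) = +1]
  = (605 / 2389)    [2994 ≡ 605 mod 2389]
  = (2389 / 605)    [QR: 605 ≡ 1 mod 4, sign kept]
  = (574 / 605)    [2389 ≡ 574 mod 605]
  = -(287 / 605)    [605 ≡ 5 mod 8 ⇒ (2 / 605) = -1]
  = -(605 / 287)    [QR: 605 ≡ 1 mod 4, sign kept]
  = -(31 / 287)    [605 ≡ 31 mod 287]
  = (287 / 31)    [QR: both ≡ 3 mod 4, sign flips]
  = (8 / 31)    [287 ≡ 8 mod 31]
  = (1 / 31)    [31 ≡ 7 mod 8 ⇒ (2 / 31)^3 = +1]
  = 1    [(1 / 31) = 1]
Second factor (4572 / 2389):
(4572 / 2389)
  = (2183 / 2389)    [4572 ≡ 2183 mod 2389]
  = (2389 / 2183)    [QR: 2389 ≡ 1 mod 4, sign kept]
  = (206 / 2183)    [2389 ≡ 206 mod 2183]
  = (103 / 2183)    [2183 ≡ 7 mod 8 ⇒ (2 / 2183) = +1]
  = -(2183 / 103)    [QR: both ≡ 3 mod 4, sign flips]
  = -(20 / 103)    [2183 ≡ 20 mod 103]
  = -(5 / 103)    [103 ≡ 7 mod 8 ⇒ (2 / 103)^2 = +1]
  = -(103 / 5)    [QR: 5 ≡ 1 mod 4, sign kept]
  = -(3 / 5)    [103 ≡ 3 mod 5]
  = -(5 / 3)    [QR: 5 ≡ 1 mod 4, sign kept]
  = -(2 / 3)    [5 ≡ 2 mod 3]
  = (1 / 3)    [3 ≡ 3 mod 8 ⇒ (2 / 3) = -1]
  = 1    [(1 / 3) = 1]
Product: (1)·(1) = 1.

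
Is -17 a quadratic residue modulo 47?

no

Reduce the numerator: -17 ≡ 30 (mod 47), so (-17|47) = (30|47).
Factor out 2: 30 = 2·15. Since 47 ≡ 7 (mod 8), (2|47) = +1. Now have (15|47).
Both 15 ≡ 3 and 47 ≡ 3 (mod 4), so reciprocity gives (15|47) = -(47|15). Reduce: 47 ≡ 2 (mod 15). Now have -(2|15).
Factor out 2: 2 = 2. Since 15 ≡ 7 (mod 8), (2|15) = +1. Now have -(1|15).
(1|15) = 1. Collecting the sign factors: -1.
The Legendre symbol is -1, so x^2 ≡ -17 (mod 47) has no solution.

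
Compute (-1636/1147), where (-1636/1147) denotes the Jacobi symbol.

(-1636/1147)
  = (658/1147)    [-1636 ≡ 658 mod 1147]
  = -(329/1147)    [1147 ≡ 3 mod 8 ⇒ (2/1147) = -1]
  = -(1147/329)    [QR: 329 ≡ 1 mod 4, sign kept]
  = -(160/329)    [1147 ≡ 160 mod 329]
  = -(5/329)    [329 ≡ 1 mod 8 ⇒ (2/329)^5 = +1]
  = -(329/5)    [QR: 5 ≡ 1 mod 4, sign kept]
  = -(4/5)    [329 ≡ 4 mod 5]
  = -(1/5)    [5 ≡ 5 mod 8 ⇒ (2/5)^2 = +1]
  = -1    [(1/5) = 1]

-1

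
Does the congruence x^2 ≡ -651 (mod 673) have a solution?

no

Reduce the numerator: -651 ≡ 22 (mod 673), so (-651/673) = (22/673).
Factor out 2: 22 = 2·11. Since 673 ≡ 1 (mod 8), (2/673) = +1. Now have (11/673).
673 ≡ 1 (mod 4), so quadratic reciprocity gives (11/673) = (673/11). Reduce: 673 ≡ 2 (mod 11). Now have (2/11).
Factor out 2: 2 = 2. Since 11 ≡ 3 (mod 8), (2/11) = -1. Now have -(1/11).
(1/11) = 1. Collecting the sign factors: -1.
The Legendre symbol is -1, so x^2 ≡ -651 (mod 673) has no solution.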